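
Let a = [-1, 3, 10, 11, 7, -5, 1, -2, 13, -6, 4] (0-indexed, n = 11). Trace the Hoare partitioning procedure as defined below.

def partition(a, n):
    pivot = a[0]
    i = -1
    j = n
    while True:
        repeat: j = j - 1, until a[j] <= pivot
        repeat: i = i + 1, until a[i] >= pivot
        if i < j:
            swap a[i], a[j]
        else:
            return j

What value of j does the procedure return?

2

pivot=-1
j stops at 9 (-6), i stops at 0 (-1); swap ⇒ [-6, 3, 10, 11, 7, -5, 1, -2, 13, -1, 4]
j stops at 7 (-2), i stops at 1 (3); swap ⇒ [-6, -2, 10, 11, 7, -5, 1, 3, 13, -1, 4]
j stops at 5 (-5), i stops at 2 (10); swap ⇒ [-6, -2, -5, 11, 7, 10, 1, 3, 13, -1, 4]
j stops at 2, i stops at 3; i≥j ⇒ return 2. a=[-6, -2, -5, 11, 7, 10, 1, 3, 13, -1, 4]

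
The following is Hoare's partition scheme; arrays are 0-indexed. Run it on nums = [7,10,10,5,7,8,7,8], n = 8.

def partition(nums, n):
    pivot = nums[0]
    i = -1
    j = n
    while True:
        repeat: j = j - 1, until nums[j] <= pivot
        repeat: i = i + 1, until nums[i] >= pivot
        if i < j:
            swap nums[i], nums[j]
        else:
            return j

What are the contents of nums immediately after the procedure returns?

pivot = nums[0] = 7; i = -1, j = 8
j→6 (nums[6]=7≤7), i→0 (nums[0]=7≥7); i<j, swap → [7,10,10,5,7,8,7,8]
j→4 (nums[4]=7≤7), i→1 (nums[1]=10≥7); i<j, swap → [7,7,10,5,10,8,7,8]
j→3 (nums[3]=5≤7), i→2 (nums[2]=10≥7); i<j, swap → [7,7,5,10,10,8,7,8]
j→2, i→3; i≥j, return j=2. nums = [7,7,5,10,10,8,7,8]

[7,7,5,10,10,8,7,8]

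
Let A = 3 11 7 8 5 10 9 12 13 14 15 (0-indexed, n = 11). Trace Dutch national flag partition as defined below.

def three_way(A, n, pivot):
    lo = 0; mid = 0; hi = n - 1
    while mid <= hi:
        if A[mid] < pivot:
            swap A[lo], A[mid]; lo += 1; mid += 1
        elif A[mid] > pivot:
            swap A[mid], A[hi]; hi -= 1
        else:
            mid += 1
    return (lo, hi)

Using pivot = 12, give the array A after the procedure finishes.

3 11 7 8 5 10 9 12 14 15 13

pivot = 12; lo=0, mid=0, hi=10
A[mid]=3<12: swap A[0],A[0]; lo=1,mid=1 → 3 11 7 8 5 10 9 12 13 14 15
A[mid]=11<12: swap A[1],A[1]; lo=2,mid=2 → 3 11 7 8 5 10 9 12 13 14 15
A[mid]=7<12: swap A[2],A[2]; lo=3,mid=3 → 3 11 7 8 5 10 9 12 13 14 15
A[mid]=8<12: swap A[3],A[3]; lo=4,mid=4 → 3 11 7 8 5 10 9 12 13 14 15
A[mid]=5<12: swap A[4],A[4]; lo=5,mid=5 → 3 11 7 8 5 10 9 12 13 14 15
A[mid]=10<12: swap A[5],A[5]; lo=6,mid=6 → 3 11 7 8 5 10 9 12 13 14 15
A[mid]=9<12: swap A[6],A[6]; lo=7,mid=7 → 3 11 7 8 5 10 9 12 13 14 15
A[mid]=12=12: mid=8
A[mid]=13>12: swap A[8],A[10]; hi=9 → 3 11 7 8 5 10 9 12 15 14 13
A[mid]=15>12: swap A[8],A[9]; hi=8 → 3 11 7 8 5 10 9 12 14 15 13
A[mid]=14>12: swap A[8],A[8]; hi=7 → 3 11 7 8 5 10 9 12 14 15 13
end: lo=7, hi=7; A = 3 11 7 8 5 10 9 12 14 15 13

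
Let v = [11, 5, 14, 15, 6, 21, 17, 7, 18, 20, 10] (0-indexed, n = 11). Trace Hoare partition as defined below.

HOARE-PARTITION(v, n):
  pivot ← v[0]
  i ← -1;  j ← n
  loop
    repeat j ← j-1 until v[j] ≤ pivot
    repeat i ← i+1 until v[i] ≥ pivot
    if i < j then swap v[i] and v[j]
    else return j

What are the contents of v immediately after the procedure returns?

[10, 5, 7, 6, 15, 21, 17, 14, 18, 20, 11]

pivot=11
j stops at 10 (10), i stops at 0 (11); swap ⇒ [10, 5, 14, 15, 6, 21, 17, 7, 18, 20, 11]
j stops at 7 (7), i stops at 2 (14); swap ⇒ [10, 5, 7, 15, 6, 21, 17, 14, 18, 20, 11]
j stops at 4 (6), i stops at 3 (15); swap ⇒ [10, 5, 7, 6, 15, 21, 17, 14, 18, 20, 11]
j stops at 3, i stops at 4; i≥j ⇒ return 3. v=[10, 5, 7, 6, 15, 21, 17, 14, 18, 20, 11]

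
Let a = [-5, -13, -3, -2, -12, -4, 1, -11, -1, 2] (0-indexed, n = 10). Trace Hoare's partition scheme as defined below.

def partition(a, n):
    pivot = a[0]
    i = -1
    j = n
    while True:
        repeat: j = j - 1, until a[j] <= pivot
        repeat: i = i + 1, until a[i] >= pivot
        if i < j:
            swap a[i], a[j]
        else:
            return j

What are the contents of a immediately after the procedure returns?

[-11, -13, -12, -2, -3, -4, 1, -5, -1, 2]

pivot=-5
j stops at 7 (-11), i stops at 0 (-5); swap ⇒ [-11, -13, -3, -2, -12, -4, 1, -5, -1, 2]
j stops at 4 (-12), i stops at 2 (-3); swap ⇒ [-11, -13, -12, -2, -3, -4, 1, -5, -1, 2]
j stops at 2, i stops at 3; i≥j ⇒ return 2. a=[-11, -13, -12, -2, -3, -4, 1, -5, -1, 2]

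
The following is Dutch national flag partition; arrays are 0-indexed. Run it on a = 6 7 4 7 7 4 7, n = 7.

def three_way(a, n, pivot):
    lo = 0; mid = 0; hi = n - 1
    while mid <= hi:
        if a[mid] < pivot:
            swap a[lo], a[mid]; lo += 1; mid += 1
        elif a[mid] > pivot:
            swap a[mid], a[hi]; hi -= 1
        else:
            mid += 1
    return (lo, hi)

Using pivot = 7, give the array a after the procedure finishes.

pivot = 7; lo=0, mid=0, hi=6
a[mid]=6<7: swap a[0],a[0]; lo=1,mid=1 → 6 7 4 7 7 4 7
a[mid]=7=7: mid=2
a[mid]=4<7: swap a[1],a[2]; lo=2,mid=3 → 6 4 7 7 7 4 7
a[mid]=7=7: mid=4
a[mid]=7=7: mid=5
a[mid]=4<7: swap a[2],a[5]; lo=3,mid=6 → 6 4 4 7 7 7 7
a[mid]=7=7: mid=7
end: lo=3, hi=6; a = 6 4 4 7 7 7 7

6 4 4 7 7 7 7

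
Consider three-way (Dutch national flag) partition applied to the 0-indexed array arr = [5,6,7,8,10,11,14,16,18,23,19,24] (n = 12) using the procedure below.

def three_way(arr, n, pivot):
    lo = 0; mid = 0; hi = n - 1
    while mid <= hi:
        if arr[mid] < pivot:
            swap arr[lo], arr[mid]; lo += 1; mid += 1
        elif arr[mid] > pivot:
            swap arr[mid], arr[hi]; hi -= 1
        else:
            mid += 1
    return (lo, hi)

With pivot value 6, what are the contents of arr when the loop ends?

[5,6,8,10,11,14,16,18,23,19,24,7]

pivot = 6; lo=0, mid=0, hi=11
arr[mid]=5<6: swap arr[0],arr[0]; lo=1,mid=1 → [5,6,7,8,10,11,14,16,18,23,19,24]
arr[mid]=6=6: mid=2
arr[mid]=7>6: swap arr[2],arr[11]; hi=10 → [5,6,24,8,10,11,14,16,18,23,19,7]
arr[mid]=24>6: swap arr[2],arr[10]; hi=9 → [5,6,19,8,10,11,14,16,18,23,24,7]
arr[mid]=19>6: swap arr[2],arr[9]; hi=8 → [5,6,23,8,10,11,14,16,18,19,24,7]
arr[mid]=23>6: swap arr[2],arr[8]; hi=7 → [5,6,18,8,10,11,14,16,23,19,24,7]
arr[mid]=18>6: swap arr[2],arr[7]; hi=6 → [5,6,16,8,10,11,14,18,23,19,24,7]
arr[mid]=16>6: swap arr[2],arr[6]; hi=5 → [5,6,14,8,10,11,16,18,23,19,24,7]
arr[mid]=14>6: swap arr[2],arr[5]; hi=4 → [5,6,11,8,10,14,16,18,23,19,24,7]
arr[mid]=11>6: swap arr[2],arr[4]; hi=3 → [5,6,10,8,11,14,16,18,23,19,24,7]
arr[mid]=10>6: swap arr[2],arr[3]; hi=2 → [5,6,8,10,11,14,16,18,23,19,24,7]
arr[mid]=8>6: swap arr[2],arr[2]; hi=1 → [5,6,8,10,11,14,16,18,23,19,24,7]
end: lo=1, hi=1; arr = [5,6,8,10,11,14,16,18,23,19,24,7]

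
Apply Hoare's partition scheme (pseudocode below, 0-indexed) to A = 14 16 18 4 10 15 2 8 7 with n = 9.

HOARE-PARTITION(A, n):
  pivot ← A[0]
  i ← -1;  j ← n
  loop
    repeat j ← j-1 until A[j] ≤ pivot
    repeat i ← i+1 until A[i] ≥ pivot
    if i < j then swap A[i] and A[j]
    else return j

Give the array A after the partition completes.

7 8 2 4 10 15 18 16 14

pivot=14
j stops at 8 (7), i stops at 0 (14); swap ⇒ 7 16 18 4 10 15 2 8 14
j stops at 7 (8), i stops at 1 (16); swap ⇒ 7 8 18 4 10 15 2 16 14
j stops at 6 (2), i stops at 2 (18); swap ⇒ 7 8 2 4 10 15 18 16 14
j stops at 4, i stops at 5; i≥j ⇒ return 4. A=7 8 2 4 10 15 18 16 14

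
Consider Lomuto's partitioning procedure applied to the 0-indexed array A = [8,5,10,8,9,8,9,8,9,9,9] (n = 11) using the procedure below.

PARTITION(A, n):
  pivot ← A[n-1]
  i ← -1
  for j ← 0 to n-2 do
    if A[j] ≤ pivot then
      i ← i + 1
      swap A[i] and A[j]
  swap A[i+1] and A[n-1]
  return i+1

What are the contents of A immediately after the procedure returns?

[8,5,8,9,8,9,8,9,9,9,10]

pivot=9, i=-1
j=0: 8≤9, i=0, swap(0,0) ⇒ [8,5,10,8,9,8,9,8,9,9,9]
j=1: 5≤9, i=1, swap(1,1) ⇒ [8,5,10,8,9,8,9,8,9,9,9]
j=2: 10>9, skip
j=3: 8≤9, i=2, swap(2,3) ⇒ [8,5,8,10,9,8,9,8,9,9,9]
j=4: 9≤9, i=3, swap(3,4) ⇒ [8,5,8,9,10,8,9,8,9,9,9]
j=5: 8≤9, i=4, swap(4,5) ⇒ [8,5,8,9,8,10,9,8,9,9,9]
j=6: 9≤9, i=5, swap(5,6) ⇒ [8,5,8,9,8,9,10,8,9,9,9]
j=7: 8≤9, i=6, swap(6,7) ⇒ [8,5,8,9,8,9,8,10,9,9,9]
j=8: 9≤9, i=7, swap(7,8) ⇒ [8,5,8,9,8,9,8,9,10,9,9]
j=9: 9≤9, i=8, swap(8,9) ⇒ [8,5,8,9,8,9,8,9,9,10,9]
swap(9,10) ⇒ [8,5,8,9,8,9,8,9,9,9,10]; return 9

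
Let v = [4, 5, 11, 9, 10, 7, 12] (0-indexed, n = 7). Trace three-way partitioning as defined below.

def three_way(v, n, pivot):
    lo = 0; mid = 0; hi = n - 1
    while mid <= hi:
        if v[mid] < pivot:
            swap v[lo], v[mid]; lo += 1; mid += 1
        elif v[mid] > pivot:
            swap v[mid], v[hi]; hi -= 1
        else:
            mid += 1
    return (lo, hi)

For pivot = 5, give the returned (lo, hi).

lo=0 mid=0 hi=6
4<5: swap(0,0), lo=1 mid=1 ⇒ [4, 5, 11, 9, 10, 7, 12]
5=5: mid=2
11>5: swap(2,6), hi=5 ⇒ [4, 5, 12, 9, 10, 7, 11]
12>5: swap(2,5), hi=4 ⇒ [4, 5, 7, 9, 10, 12, 11]
7>5: swap(2,4), hi=3 ⇒ [4, 5, 10, 9, 7, 12, 11]
10>5: swap(2,3), hi=2 ⇒ [4, 5, 9, 10, 7, 12, 11]
9>5: swap(2,2), hi=1 ⇒ [4, 5, 9, 10, 7, 12, 11]
done. lo=1 hi=1; v=[4, 5, 9, 10, 7, 12, 11]

(1, 1)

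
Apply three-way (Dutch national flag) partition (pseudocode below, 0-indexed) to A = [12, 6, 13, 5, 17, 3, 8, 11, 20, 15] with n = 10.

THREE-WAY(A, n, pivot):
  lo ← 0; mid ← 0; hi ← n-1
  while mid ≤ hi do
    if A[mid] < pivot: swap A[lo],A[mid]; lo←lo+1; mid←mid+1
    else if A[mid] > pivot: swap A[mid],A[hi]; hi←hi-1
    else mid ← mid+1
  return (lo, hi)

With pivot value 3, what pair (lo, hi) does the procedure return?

(0, 0)

pivot = 3; lo=0, mid=0, hi=9
A[mid]=12>3: swap A[0],A[9]; hi=8 → [15, 6, 13, 5, 17, 3, 8, 11, 20, 12]
A[mid]=15>3: swap A[0],A[8]; hi=7 → [20, 6, 13, 5, 17, 3, 8, 11, 15, 12]
A[mid]=20>3: swap A[0],A[7]; hi=6 → [11, 6, 13, 5, 17, 3, 8, 20, 15, 12]
A[mid]=11>3: swap A[0],A[6]; hi=5 → [8, 6, 13, 5, 17, 3, 11, 20, 15, 12]
A[mid]=8>3: swap A[0],A[5]; hi=4 → [3, 6, 13, 5, 17, 8, 11, 20, 15, 12]
A[mid]=3=3: mid=1
A[mid]=6>3: swap A[1],A[4]; hi=3 → [3, 17, 13, 5, 6, 8, 11, 20, 15, 12]
A[mid]=17>3: swap A[1],A[3]; hi=2 → [3, 5, 13, 17, 6, 8, 11, 20, 15, 12]
A[mid]=5>3: swap A[1],A[2]; hi=1 → [3, 13, 5, 17, 6, 8, 11, 20, 15, 12]
A[mid]=13>3: swap A[1],A[1]; hi=0 → [3, 13, 5, 17, 6, 8, 11, 20, 15, 12]
end: lo=0, hi=0; A = [3, 13, 5, 17, 6, 8, 11, 20, 15, 12]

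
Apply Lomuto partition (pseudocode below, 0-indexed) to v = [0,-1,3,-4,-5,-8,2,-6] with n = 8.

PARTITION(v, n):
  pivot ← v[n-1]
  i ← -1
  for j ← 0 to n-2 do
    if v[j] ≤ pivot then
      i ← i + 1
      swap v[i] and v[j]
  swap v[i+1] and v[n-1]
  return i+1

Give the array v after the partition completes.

pivot=-6, i=-1
j=0: 0>-6, skip
j=1: -1>-6, skip
j=2: 3>-6, skip
j=3: -4>-6, skip
j=4: -5>-6, skip
j=5: -8≤-6, i=0, swap(0,5) ⇒ [-8,-1,3,-4,-5,0,2,-6]
j=6: 2>-6, skip
swap(1,7) ⇒ [-8,-6,3,-4,-5,0,2,-1]; return 1

[-8,-6,3,-4,-5,0,2,-1]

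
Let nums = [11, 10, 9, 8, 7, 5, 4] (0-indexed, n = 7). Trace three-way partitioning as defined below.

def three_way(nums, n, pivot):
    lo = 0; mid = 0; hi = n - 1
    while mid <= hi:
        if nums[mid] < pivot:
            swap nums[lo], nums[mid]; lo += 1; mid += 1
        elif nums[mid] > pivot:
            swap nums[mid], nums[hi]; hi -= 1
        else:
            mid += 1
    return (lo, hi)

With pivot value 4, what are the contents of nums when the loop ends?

[4, 9, 8, 7, 5, 10, 11]

pivot = 4; lo=0, mid=0, hi=6
nums[mid]=11>4: swap nums[0],nums[6]; hi=5 → [4, 10, 9, 8, 7, 5, 11]
nums[mid]=4=4: mid=1
nums[mid]=10>4: swap nums[1],nums[5]; hi=4 → [4, 5, 9, 8, 7, 10, 11]
nums[mid]=5>4: swap nums[1],nums[4]; hi=3 → [4, 7, 9, 8, 5, 10, 11]
nums[mid]=7>4: swap nums[1],nums[3]; hi=2 → [4, 8, 9, 7, 5, 10, 11]
nums[mid]=8>4: swap nums[1],nums[2]; hi=1 → [4, 9, 8, 7, 5, 10, 11]
nums[mid]=9>4: swap nums[1],nums[1]; hi=0 → [4, 9, 8, 7, 5, 10, 11]
end: lo=0, hi=0; nums = [4, 9, 8, 7, 5, 10, 11]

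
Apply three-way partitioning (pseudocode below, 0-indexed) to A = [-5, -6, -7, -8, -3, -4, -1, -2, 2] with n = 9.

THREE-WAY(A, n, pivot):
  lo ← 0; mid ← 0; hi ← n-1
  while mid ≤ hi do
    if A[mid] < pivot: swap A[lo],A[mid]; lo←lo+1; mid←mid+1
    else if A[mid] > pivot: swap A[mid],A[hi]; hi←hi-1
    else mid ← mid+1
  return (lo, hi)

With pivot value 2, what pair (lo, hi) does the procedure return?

pivot = 2; lo=0, mid=0, hi=8
A[mid]=-5<2: swap A[0],A[0]; lo=1,mid=1 → [-5, -6, -7, -8, -3, -4, -1, -2, 2]
A[mid]=-6<2: swap A[1],A[1]; lo=2,mid=2 → [-5, -6, -7, -8, -3, -4, -1, -2, 2]
A[mid]=-7<2: swap A[2],A[2]; lo=3,mid=3 → [-5, -6, -7, -8, -3, -4, -1, -2, 2]
A[mid]=-8<2: swap A[3],A[3]; lo=4,mid=4 → [-5, -6, -7, -8, -3, -4, -1, -2, 2]
A[mid]=-3<2: swap A[4],A[4]; lo=5,mid=5 → [-5, -6, -7, -8, -3, -4, -1, -2, 2]
A[mid]=-4<2: swap A[5],A[5]; lo=6,mid=6 → [-5, -6, -7, -8, -3, -4, -1, -2, 2]
A[mid]=-1<2: swap A[6],A[6]; lo=7,mid=7 → [-5, -6, -7, -8, -3, -4, -1, -2, 2]
A[mid]=-2<2: swap A[7],A[7]; lo=8,mid=8 → [-5, -6, -7, -8, -3, -4, -1, -2, 2]
A[mid]=2=2: mid=9
end: lo=8, hi=8; A = [-5, -6, -7, -8, -3, -4, -1, -2, 2]

(8, 8)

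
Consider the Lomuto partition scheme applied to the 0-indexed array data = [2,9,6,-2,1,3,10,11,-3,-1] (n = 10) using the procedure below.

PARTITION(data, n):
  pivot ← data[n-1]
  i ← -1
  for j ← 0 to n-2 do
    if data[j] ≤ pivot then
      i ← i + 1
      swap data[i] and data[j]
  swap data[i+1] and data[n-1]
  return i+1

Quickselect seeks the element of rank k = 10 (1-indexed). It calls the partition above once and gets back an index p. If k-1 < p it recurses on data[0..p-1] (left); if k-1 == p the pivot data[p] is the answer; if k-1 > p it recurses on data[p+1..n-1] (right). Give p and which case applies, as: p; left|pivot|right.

2; right

pivot=-1, i=-1
j=0: 2>-1, skip
j=1: 9>-1, skip
j=2: 6>-1, skip
j=3: -2≤-1, i=0, swap(0,3) ⇒ [-2,9,6,2,1,3,10,11,-3,-1]
j=4: 1>-1, skip
j=5: 3>-1, skip
j=6: 10>-1, skip
j=7: 11>-1, skip
j=8: -3≤-1, i=1, swap(1,8) ⇒ [-2,-3,6,2,1,3,10,11,9,-1]
swap(2,9) ⇒ [-2,-3,-1,2,1,3,10,11,9,6]; return 2
p = 2; k-1 = 9 > 2 ⇒ right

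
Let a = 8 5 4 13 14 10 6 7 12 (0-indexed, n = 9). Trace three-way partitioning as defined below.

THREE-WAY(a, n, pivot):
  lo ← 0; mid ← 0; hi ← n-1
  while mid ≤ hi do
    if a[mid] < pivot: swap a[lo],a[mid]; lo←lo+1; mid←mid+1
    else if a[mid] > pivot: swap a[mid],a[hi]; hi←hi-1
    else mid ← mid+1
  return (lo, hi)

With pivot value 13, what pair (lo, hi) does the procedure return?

(7, 7)

pivot = 13; lo=0, mid=0, hi=8
a[mid]=8<13: swap a[0],a[0]; lo=1,mid=1 → 8 5 4 13 14 10 6 7 12
a[mid]=5<13: swap a[1],a[1]; lo=2,mid=2 → 8 5 4 13 14 10 6 7 12
a[mid]=4<13: swap a[2],a[2]; lo=3,mid=3 → 8 5 4 13 14 10 6 7 12
a[mid]=13=13: mid=4
a[mid]=14>13: swap a[4],a[8]; hi=7 → 8 5 4 13 12 10 6 7 14
a[mid]=12<13: swap a[3],a[4]; lo=4,mid=5 → 8 5 4 12 13 10 6 7 14
a[mid]=10<13: swap a[4],a[5]; lo=5,mid=6 → 8 5 4 12 10 13 6 7 14
a[mid]=6<13: swap a[5],a[6]; lo=6,mid=7 → 8 5 4 12 10 6 13 7 14
a[mid]=7<13: swap a[6],a[7]; lo=7,mid=8 → 8 5 4 12 10 6 7 13 14
end: lo=7, hi=7; a = 8 5 4 12 10 6 7 13 14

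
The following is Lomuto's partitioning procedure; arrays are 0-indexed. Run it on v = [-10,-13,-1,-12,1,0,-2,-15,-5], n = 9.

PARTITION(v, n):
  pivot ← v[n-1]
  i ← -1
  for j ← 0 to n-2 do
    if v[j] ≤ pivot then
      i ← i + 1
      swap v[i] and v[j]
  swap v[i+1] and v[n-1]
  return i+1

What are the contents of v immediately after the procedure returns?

[-10,-13,-12,-15,-5,0,-2,-1,1]

pivot = v[8] = -5; i = -1
j=0: v[0]=-10 ≤ -5 → i=0, swap v[0],v[0] (no change) → [-10,-13,-1,-12,1,0,-2,-15,-5]
j=1: v[1]=-13 ≤ -5 → i=1, swap v[1],v[1] (no change) → [-10,-13,-1,-12,1,0,-2,-15,-5]
j=2: v[2]=-1 > -5 → no swap
j=3: v[3]=-12 ≤ -5 → i=2, swap v[2],v[3] → [-10,-13,-12,-1,1,0,-2,-15,-5]
j=4: v[4]=1 > -5 → no swap
j=5: v[5]=0 > -5 → no swap
j=6: v[6]=-2 > -5 → no swap
j=7: v[7]=-15 ≤ -5 → i=3, swap v[3],v[7] → [-10,-13,-12,-15,1,0,-2,-1,-5]
final swap v[4],v[8] → [-10,-13,-12,-15,-5,0,-2,-1,1]; return 4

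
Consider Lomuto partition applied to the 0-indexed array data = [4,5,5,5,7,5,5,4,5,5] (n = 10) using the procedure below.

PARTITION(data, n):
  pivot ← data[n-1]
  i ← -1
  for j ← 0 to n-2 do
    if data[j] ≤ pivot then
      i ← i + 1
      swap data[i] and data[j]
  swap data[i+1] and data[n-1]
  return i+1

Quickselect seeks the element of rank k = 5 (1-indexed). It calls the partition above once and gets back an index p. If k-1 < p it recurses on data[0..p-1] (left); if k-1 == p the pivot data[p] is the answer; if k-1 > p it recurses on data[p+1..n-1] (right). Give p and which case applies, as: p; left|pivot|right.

8; left

pivot = data[9] = 5; i = -1
j=0: data[0]=4 ≤ 5 → i=0, swap data[0],data[0] (no change) → [4,5,5,5,7,5,5,4,5,5]
j=1: data[1]=5 ≤ 5 → i=1, swap data[1],data[1] (no change) → [4,5,5,5,7,5,5,4,5,5]
j=2: data[2]=5 ≤ 5 → i=2, swap data[2],data[2] (no change) → [4,5,5,5,7,5,5,4,5,5]
j=3: data[3]=5 ≤ 5 → i=3, swap data[3],data[3] (no change) → [4,5,5,5,7,5,5,4,5,5]
j=4: data[4]=7 > 5 → no swap
j=5: data[5]=5 ≤ 5 → i=4, swap data[4],data[5] → [4,5,5,5,5,7,5,4,5,5]
j=6: data[6]=5 ≤ 5 → i=5, swap data[5],data[6] → [4,5,5,5,5,5,7,4,5,5]
j=7: data[7]=4 ≤ 5 → i=6, swap data[6],data[7] → [4,5,5,5,5,5,4,7,5,5]
j=8: data[8]=5 ≤ 5 → i=7, swap data[7],data[8] → [4,5,5,5,5,5,4,5,7,5]
final swap data[8],data[9] → [4,5,5,5,5,5,4,5,5,7]; return 8
p = 8; k-1 = 4 < 8 ⇒ left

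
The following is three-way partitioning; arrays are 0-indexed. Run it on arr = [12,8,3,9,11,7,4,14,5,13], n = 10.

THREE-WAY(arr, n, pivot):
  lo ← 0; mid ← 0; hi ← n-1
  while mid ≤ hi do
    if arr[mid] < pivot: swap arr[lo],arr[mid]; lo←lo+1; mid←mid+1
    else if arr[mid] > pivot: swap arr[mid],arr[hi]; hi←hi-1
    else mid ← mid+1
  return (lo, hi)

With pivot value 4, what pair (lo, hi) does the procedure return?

(1, 1)

pivot = 4; lo=0, mid=0, hi=9
arr[mid]=12>4: swap arr[0],arr[9]; hi=8 → [13,8,3,9,11,7,4,14,5,12]
arr[mid]=13>4: swap arr[0],arr[8]; hi=7 → [5,8,3,9,11,7,4,14,13,12]
arr[mid]=5>4: swap arr[0],arr[7]; hi=6 → [14,8,3,9,11,7,4,5,13,12]
arr[mid]=14>4: swap arr[0],arr[6]; hi=5 → [4,8,3,9,11,7,14,5,13,12]
arr[mid]=4=4: mid=1
arr[mid]=8>4: swap arr[1],arr[5]; hi=4 → [4,7,3,9,11,8,14,5,13,12]
arr[mid]=7>4: swap arr[1],arr[4]; hi=3 → [4,11,3,9,7,8,14,5,13,12]
arr[mid]=11>4: swap arr[1],arr[3]; hi=2 → [4,9,3,11,7,8,14,5,13,12]
arr[mid]=9>4: swap arr[1],arr[2]; hi=1 → [4,3,9,11,7,8,14,5,13,12]
arr[mid]=3<4: swap arr[0],arr[1]; lo=1,mid=2 → [3,4,9,11,7,8,14,5,13,12]
end: lo=1, hi=1; arr = [3,4,9,11,7,8,14,5,13,12]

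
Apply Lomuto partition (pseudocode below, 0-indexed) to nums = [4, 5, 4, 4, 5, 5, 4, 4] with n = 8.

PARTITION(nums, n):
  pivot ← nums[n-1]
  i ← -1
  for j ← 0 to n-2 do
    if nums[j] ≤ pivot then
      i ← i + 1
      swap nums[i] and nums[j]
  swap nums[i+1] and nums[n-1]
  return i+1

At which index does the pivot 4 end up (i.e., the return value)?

pivot=4, i=-1
j=0: 4≤4, i=0, swap(0,0) ⇒ [4, 5, 4, 4, 5, 5, 4, 4]
j=1: 5>4, skip
j=2: 4≤4, i=1, swap(1,2) ⇒ [4, 4, 5, 4, 5, 5, 4, 4]
j=3: 4≤4, i=2, swap(2,3) ⇒ [4, 4, 4, 5, 5, 5, 4, 4]
j=4: 5>4, skip
j=5: 5>4, skip
j=6: 4≤4, i=3, swap(3,6) ⇒ [4, 4, 4, 4, 5, 5, 5, 4]
swap(4,7) ⇒ [4, 4, 4, 4, 4, 5, 5, 5]; return 4

4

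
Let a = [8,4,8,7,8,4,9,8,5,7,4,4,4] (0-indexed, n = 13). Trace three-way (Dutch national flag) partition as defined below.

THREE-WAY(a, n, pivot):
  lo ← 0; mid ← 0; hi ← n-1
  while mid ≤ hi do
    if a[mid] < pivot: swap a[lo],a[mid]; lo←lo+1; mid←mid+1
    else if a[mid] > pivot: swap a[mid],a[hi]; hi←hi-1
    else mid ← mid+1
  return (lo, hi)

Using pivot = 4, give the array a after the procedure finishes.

[4,4,4,4,4,9,8,5,7,8,7,8,8]

pivot = 4; lo=0, mid=0, hi=12
a[mid]=8>4: swap a[0],a[12]; hi=11 → [4,4,8,7,8,4,9,8,5,7,4,4,8]
a[mid]=4=4: mid=1
a[mid]=4=4: mid=2
a[mid]=8>4: swap a[2],a[11]; hi=10 → [4,4,4,7,8,4,9,8,5,7,4,8,8]
a[mid]=4=4: mid=3
a[mid]=7>4: swap a[3],a[10]; hi=9 → [4,4,4,4,8,4,9,8,5,7,7,8,8]
a[mid]=4=4: mid=4
a[mid]=8>4: swap a[4],a[9]; hi=8 → [4,4,4,4,7,4,9,8,5,8,7,8,8]
a[mid]=7>4: swap a[4],a[8]; hi=7 → [4,4,4,4,5,4,9,8,7,8,7,8,8]
a[mid]=5>4: swap a[4],a[7]; hi=6 → [4,4,4,4,8,4,9,5,7,8,7,8,8]
a[mid]=8>4: swap a[4],a[6]; hi=5 → [4,4,4,4,9,4,8,5,7,8,7,8,8]
a[mid]=9>4: swap a[4],a[5]; hi=4 → [4,4,4,4,4,9,8,5,7,8,7,8,8]
a[mid]=4=4: mid=5
end: lo=0, hi=4; a = [4,4,4,4,4,9,8,5,7,8,7,8,8]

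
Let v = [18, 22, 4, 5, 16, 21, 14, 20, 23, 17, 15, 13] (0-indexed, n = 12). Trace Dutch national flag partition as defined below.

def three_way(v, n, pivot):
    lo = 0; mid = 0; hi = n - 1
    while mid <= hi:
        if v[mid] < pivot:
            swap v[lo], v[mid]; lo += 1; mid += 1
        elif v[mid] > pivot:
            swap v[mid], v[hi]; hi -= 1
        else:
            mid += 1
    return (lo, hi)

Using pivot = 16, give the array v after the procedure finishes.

pivot = 16; lo=0, mid=0, hi=11
v[mid]=18>16: swap v[0],v[11]; hi=10 → [13, 22, 4, 5, 16, 21, 14, 20, 23, 17, 15, 18]
v[mid]=13<16: swap v[0],v[0]; lo=1,mid=1 → [13, 22, 4, 5, 16, 21, 14, 20, 23, 17, 15, 18]
v[mid]=22>16: swap v[1],v[10]; hi=9 → [13, 15, 4, 5, 16, 21, 14, 20, 23, 17, 22, 18]
v[mid]=15<16: swap v[1],v[1]; lo=2,mid=2 → [13, 15, 4, 5, 16, 21, 14, 20, 23, 17, 22, 18]
v[mid]=4<16: swap v[2],v[2]; lo=3,mid=3 → [13, 15, 4, 5, 16, 21, 14, 20, 23, 17, 22, 18]
v[mid]=5<16: swap v[3],v[3]; lo=4,mid=4 → [13, 15, 4, 5, 16, 21, 14, 20, 23, 17, 22, 18]
v[mid]=16=16: mid=5
v[mid]=21>16: swap v[5],v[9]; hi=8 → [13, 15, 4, 5, 16, 17, 14, 20, 23, 21, 22, 18]
v[mid]=17>16: swap v[5],v[8]; hi=7 → [13, 15, 4, 5, 16, 23, 14, 20, 17, 21, 22, 18]
v[mid]=23>16: swap v[5],v[7]; hi=6 → [13, 15, 4, 5, 16, 20, 14, 23, 17, 21, 22, 18]
v[mid]=20>16: swap v[5],v[6]; hi=5 → [13, 15, 4, 5, 16, 14, 20, 23, 17, 21, 22, 18]
v[mid]=14<16: swap v[4],v[5]; lo=5,mid=6 → [13, 15, 4, 5, 14, 16, 20, 23, 17, 21, 22, 18]
end: lo=5, hi=5; v = [13, 15, 4, 5, 14, 16, 20, 23, 17, 21, 22, 18]

[13, 15, 4, 5, 14, 16, 20, 23, 17, 21, 22, 18]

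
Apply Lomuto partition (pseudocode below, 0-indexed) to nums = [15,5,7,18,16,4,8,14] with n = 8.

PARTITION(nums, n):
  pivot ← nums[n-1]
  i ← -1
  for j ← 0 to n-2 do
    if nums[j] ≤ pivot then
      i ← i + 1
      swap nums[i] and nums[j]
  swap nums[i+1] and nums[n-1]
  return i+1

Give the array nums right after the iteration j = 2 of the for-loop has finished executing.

pivot=14, i=-1
j=0: 15>14, skip
j=1: 5≤14, i=0, swap(0,1) ⇒ [5,15,7,18,16,4,8,14]
j=2: 7≤14, i=1, swap(1,2) ⇒ [5,7,15,18,16,4,8,14]
(after j=2) nums = [5,7,15,18,16,4,8,14]

[5,7,15,18,16,4,8,14]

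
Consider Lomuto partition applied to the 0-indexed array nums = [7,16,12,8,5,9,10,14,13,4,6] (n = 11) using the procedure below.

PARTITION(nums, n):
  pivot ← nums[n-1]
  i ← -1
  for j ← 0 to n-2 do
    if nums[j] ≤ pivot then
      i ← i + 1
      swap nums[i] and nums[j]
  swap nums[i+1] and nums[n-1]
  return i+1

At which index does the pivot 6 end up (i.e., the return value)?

pivot=6, i=-1
j=0: 7>6, skip
j=1: 16>6, skip
j=2: 12>6, skip
j=3: 8>6, skip
j=4: 5≤6, i=0, swap(0,4) ⇒ [5,16,12,8,7,9,10,14,13,4,6]
j=5: 9>6, skip
j=6: 10>6, skip
j=7: 14>6, skip
j=8: 13>6, skip
j=9: 4≤6, i=1, swap(1,9) ⇒ [5,4,12,8,7,9,10,14,13,16,6]
swap(2,10) ⇒ [5,4,6,8,7,9,10,14,13,16,12]; return 2

2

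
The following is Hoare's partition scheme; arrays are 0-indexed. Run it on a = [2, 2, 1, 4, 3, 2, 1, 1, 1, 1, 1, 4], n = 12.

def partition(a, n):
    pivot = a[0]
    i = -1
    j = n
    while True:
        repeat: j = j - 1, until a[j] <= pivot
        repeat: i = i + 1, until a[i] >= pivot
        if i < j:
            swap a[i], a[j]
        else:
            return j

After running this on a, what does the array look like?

pivot = a[0] = 2; i = -1, j = 12
j→10 (a[10]=1≤2), i→0 (a[0]=2≥2); i<j, swap → [1, 2, 1, 4, 3, 2, 1, 1, 1, 1, 2, 4]
j→9 (a[9]=1≤2), i→1 (a[1]=2≥2); i<j, swap → [1, 1, 1, 4, 3, 2, 1, 1, 1, 2, 2, 4]
j→8 (a[8]=1≤2), i→3 (a[3]=4≥2); i<j, swap → [1, 1, 1, 1, 3, 2, 1, 1, 4, 2, 2, 4]
j→7 (a[7]=1≤2), i→4 (a[4]=3≥2); i<j, swap → [1, 1, 1, 1, 1, 2, 1, 3, 4, 2, 2, 4]
j→6 (a[6]=1≤2), i→5 (a[5]=2≥2); i<j, swap → [1, 1, 1, 1, 1, 1, 2, 3, 4, 2, 2, 4]
j→5, i→6; i≥j, return j=5. a = [1, 1, 1, 1, 1, 1, 2, 3, 4, 2, 2, 4]

[1, 1, 1, 1, 1, 1, 2, 3, 4, 2, 2, 4]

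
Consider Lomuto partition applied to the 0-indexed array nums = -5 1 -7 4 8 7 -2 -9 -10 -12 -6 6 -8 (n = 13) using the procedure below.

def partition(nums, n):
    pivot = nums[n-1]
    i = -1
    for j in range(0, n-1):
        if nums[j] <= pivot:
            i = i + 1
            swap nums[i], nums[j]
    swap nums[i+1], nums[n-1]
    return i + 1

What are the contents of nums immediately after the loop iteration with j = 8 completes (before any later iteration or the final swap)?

pivot=-8, i=-1
j=0: -5>-8, skip
j=1: 1>-8, skip
j=2: -7>-8, skip
j=3: 4>-8, skip
j=4: 8>-8, skip
j=5: 7>-8, skip
j=6: -2>-8, skip
j=7: -9≤-8, i=0, swap(0,7) ⇒ -9 1 -7 4 8 7 -2 -5 -10 -12 -6 6 -8
j=8: -10≤-8, i=1, swap(1,8) ⇒ -9 -10 -7 4 8 7 -2 -5 1 -12 -6 6 -8
(after j=8) nums = -9 -10 -7 4 8 7 -2 -5 1 -12 -6 6 -8

-9 -10 -7 4 8 7 -2 -5 1 -12 -6 6 -8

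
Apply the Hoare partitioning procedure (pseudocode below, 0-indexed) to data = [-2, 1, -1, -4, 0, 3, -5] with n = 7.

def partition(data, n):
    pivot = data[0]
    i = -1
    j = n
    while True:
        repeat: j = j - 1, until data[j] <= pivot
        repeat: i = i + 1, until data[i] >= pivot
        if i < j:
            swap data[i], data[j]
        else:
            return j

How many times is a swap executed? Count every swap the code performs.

2

pivot = data[0] = -2; i = -1, j = 7
j→6 (data[6]=-5≤-2), i→0 (data[0]=-2≥-2); i<j, swap → [-5, 1, -1, -4, 0, 3, -2]
j→3 (data[3]=-4≤-2), i→1 (data[1]=1≥-2); i<j, swap → [-5, -4, -1, 1, 0, 3, -2]
j→1, i→2; i≥j, return j=1. data = [-5, -4, -1, 1, 0, 3, -2]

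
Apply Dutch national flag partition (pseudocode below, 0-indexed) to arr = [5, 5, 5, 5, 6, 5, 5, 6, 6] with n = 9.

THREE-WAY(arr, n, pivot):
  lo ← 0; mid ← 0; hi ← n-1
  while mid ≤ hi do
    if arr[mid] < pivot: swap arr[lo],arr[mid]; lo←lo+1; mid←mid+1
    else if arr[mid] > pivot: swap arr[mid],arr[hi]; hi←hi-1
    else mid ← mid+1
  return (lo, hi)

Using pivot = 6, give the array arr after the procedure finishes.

pivot = 6; lo=0, mid=0, hi=8
arr[mid]=5<6: swap arr[0],arr[0]; lo=1,mid=1 → [5, 5, 5, 5, 6, 5, 5, 6, 6]
arr[mid]=5<6: swap arr[1],arr[1]; lo=2,mid=2 → [5, 5, 5, 5, 6, 5, 5, 6, 6]
arr[mid]=5<6: swap arr[2],arr[2]; lo=3,mid=3 → [5, 5, 5, 5, 6, 5, 5, 6, 6]
arr[mid]=5<6: swap arr[3],arr[3]; lo=4,mid=4 → [5, 5, 5, 5, 6, 5, 5, 6, 6]
arr[mid]=6=6: mid=5
arr[mid]=5<6: swap arr[4],arr[5]; lo=5,mid=6 → [5, 5, 5, 5, 5, 6, 5, 6, 6]
arr[mid]=5<6: swap arr[5],arr[6]; lo=6,mid=7 → [5, 5, 5, 5, 5, 5, 6, 6, 6]
arr[mid]=6=6: mid=8
arr[mid]=6=6: mid=9
end: lo=6, hi=8; arr = [5, 5, 5, 5, 5, 5, 6, 6, 6]

[5, 5, 5, 5, 5, 5, 6, 6, 6]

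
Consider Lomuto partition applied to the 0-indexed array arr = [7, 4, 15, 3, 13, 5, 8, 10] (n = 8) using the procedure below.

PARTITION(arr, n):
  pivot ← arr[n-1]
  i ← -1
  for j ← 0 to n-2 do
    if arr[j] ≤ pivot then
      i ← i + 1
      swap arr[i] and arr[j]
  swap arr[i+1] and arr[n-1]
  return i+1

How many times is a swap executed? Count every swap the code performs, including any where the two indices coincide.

pivot = arr[7] = 10; i = -1
j=0: arr[0]=7 ≤ 10 → i=0, swap arr[0],arr[0] (no change) → [7, 4, 15, 3, 13, 5, 8, 10]
j=1: arr[1]=4 ≤ 10 → i=1, swap arr[1],arr[1] (no change) → [7, 4, 15, 3, 13, 5, 8, 10]
j=2: arr[2]=15 > 10 → no swap
j=3: arr[3]=3 ≤ 10 → i=2, swap arr[2],arr[3] → [7, 4, 3, 15, 13, 5, 8, 10]
j=4: arr[4]=13 > 10 → no swap
j=5: arr[5]=5 ≤ 10 → i=3, swap arr[3],arr[5] → [7, 4, 3, 5, 13, 15, 8, 10]
j=6: arr[6]=8 ≤ 10 → i=4, swap arr[4],arr[6] → [7, 4, 3, 5, 8, 15, 13, 10]
final swap arr[5],arr[7] → [7, 4, 3, 5, 8, 10, 13, 15]; return 5

6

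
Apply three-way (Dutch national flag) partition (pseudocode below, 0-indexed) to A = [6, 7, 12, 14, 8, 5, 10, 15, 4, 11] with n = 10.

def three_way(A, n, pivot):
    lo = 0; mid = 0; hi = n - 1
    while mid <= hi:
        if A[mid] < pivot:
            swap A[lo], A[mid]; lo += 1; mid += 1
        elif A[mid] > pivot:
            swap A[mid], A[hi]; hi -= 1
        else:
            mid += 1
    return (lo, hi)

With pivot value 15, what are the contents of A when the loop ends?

lo=0 mid=0 hi=9
6<15: swap(0,0), lo=1 mid=1 ⇒ [6, 7, 12, 14, 8, 5, 10, 15, 4, 11]
7<15: swap(1,1), lo=2 mid=2 ⇒ [6, 7, 12, 14, 8, 5, 10, 15, 4, 11]
12<15: swap(2,2), lo=3 mid=3 ⇒ [6, 7, 12, 14, 8, 5, 10, 15, 4, 11]
14<15: swap(3,3), lo=4 mid=4 ⇒ [6, 7, 12, 14, 8, 5, 10, 15, 4, 11]
8<15: swap(4,4), lo=5 mid=5 ⇒ [6, 7, 12, 14, 8, 5, 10, 15, 4, 11]
5<15: swap(5,5), lo=6 mid=6 ⇒ [6, 7, 12, 14, 8, 5, 10, 15, 4, 11]
10<15: swap(6,6), lo=7 mid=7 ⇒ [6, 7, 12, 14, 8, 5, 10, 15, 4, 11]
15=15: mid=8
4<15: swap(7,8), lo=8 mid=9 ⇒ [6, 7, 12, 14, 8, 5, 10, 4, 15, 11]
11<15: swap(8,9), lo=9 mid=10 ⇒ [6, 7, 12, 14, 8, 5, 10, 4, 11, 15]
done. lo=9 hi=9; A=[6, 7, 12, 14, 8, 5, 10, 4, 11, 15]

[6, 7, 12, 14, 8, 5, 10, 4, 11, 15]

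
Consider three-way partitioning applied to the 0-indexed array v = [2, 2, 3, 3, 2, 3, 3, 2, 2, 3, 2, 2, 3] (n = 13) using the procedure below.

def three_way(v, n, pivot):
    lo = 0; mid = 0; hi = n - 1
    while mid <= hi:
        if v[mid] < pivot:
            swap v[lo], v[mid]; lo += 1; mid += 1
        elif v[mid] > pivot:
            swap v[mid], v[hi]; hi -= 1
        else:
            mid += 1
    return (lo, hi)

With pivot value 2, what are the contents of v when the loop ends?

[2, 2, 2, 2, 2, 2, 2, 3, 3, 3, 3, 3, 3]

pivot = 2; lo=0, mid=0, hi=12
v[mid]=2=2: mid=1
v[mid]=2=2: mid=2
v[mid]=3>2: swap v[2],v[12]; hi=11 → [2, 2, 3, 3, 2, 3, 3, 2, 2, 3, 2, 2, 3]
v[mid]=3>2: swap v[2],v[11]; hi=10 → [2, 2, 2, 3, 2, 3, 3, 2, 2, 3, 2, 3, 3]
v[mid]=2=2: mid=3
v[mid]=3>2: swap v[3],v[10]; hi=9 → [2, 2, 2, 2, 2, 3, 3, 2, 2, 3, 3, 3, 3]
v[mid]=2=2: mid=4
v[mid]=2=2: mid=5
v[mid]=3>2: swap v[5],v[9]; hi=8 → [2, 2, 2, 2, 2, 3, 3, 2, 2, 3, 3, 3, 3]
v[mid]=3>2: swap v[5],v[8]; hi=7 → [2, 2, 2, 2, 2, 2, 3, 2, 3, 3, 3, 3, 3]
v[mid]=2=2: mid=6
v[mid]=3>2: swap v[6],v[7]; hi=6 → [2, 2, 2, 2, 2, 2, 2, 3, 3, 3, 3, 3, 3]
v[mid]=2=2: mid=7
end: lo=0, hi=6; v = [2, 2, 2, 2, 2, 2, 2, 3, 3, 3, 3, 3, 3]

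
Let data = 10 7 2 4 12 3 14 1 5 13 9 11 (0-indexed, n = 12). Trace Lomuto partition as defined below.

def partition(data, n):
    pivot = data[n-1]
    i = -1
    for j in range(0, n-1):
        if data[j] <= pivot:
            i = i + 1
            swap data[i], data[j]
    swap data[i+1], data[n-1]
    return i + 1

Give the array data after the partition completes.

pivot=11, i=-1
j=0: 10≤11, i=0, swap(0,0) ⇒ 10 7 2 4 12 3 14 1 5 13 9 11
j=1: 7≤11, i=1, swap(1,1) ⇒ 10 7 2 4 12 3 14 1 5 13 9 11
j=2: 2≤11, i=2, swap(2,2) ⇒ 10 7 2 4 12 3 14 1 5 13 9 11
j=3: 4≤11, i=3, swap(3,3) ⇒ 10 7 2 4 12 3 14 1 5 13 9 11
j=4: 12>11, skip
j=5: 3≤11, i=4, swap(4,5) ⇒ 10 7 2 4 3 12 14 1 5 13 9 11
j=6: 14>11, skip
j=7: 1≤11, i=5, swap(5,7) ⇒ 10 7 2 4 3 1 14 12 5 13 9 11
j=8: 5≤11, i=6, swap(6,8) ⇒ 10 7 2 4 3 1 5 12 14 13 9 11
j=9: 13>11, skip
j=10: 9≤11, i=7, swap(7,10) ⇒ 10 7 2 4 3 1 5 9 14 13 12 11
swap(8,11) ⇒ 10 7 2 4 3 1 5 9 11 13 12 14; return 8

10 7 2 4 3 1 5 9 11 13 12 14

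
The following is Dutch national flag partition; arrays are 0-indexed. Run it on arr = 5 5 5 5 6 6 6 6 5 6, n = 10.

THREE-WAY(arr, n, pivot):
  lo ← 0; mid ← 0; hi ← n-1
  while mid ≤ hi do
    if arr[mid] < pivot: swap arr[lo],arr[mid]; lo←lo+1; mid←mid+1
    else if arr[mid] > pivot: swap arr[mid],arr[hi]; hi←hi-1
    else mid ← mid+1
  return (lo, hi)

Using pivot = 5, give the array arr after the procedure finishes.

5 5 5 5 5 6 6 6 6 6

lo=0 mid=0 hi=9
5=5: mid=1
5=5: mid=2
5=5: mid=3
5=5: mid=4
6>5: swap(4,9), hi=8 ⇒ 5 5 5 5 6 6 6 6 5 6
6>5: swap(4,8), hi=7 ⇒ 5 5 5 5 5 6 6 6 6 6
5=5: mid=5
6>5: swap(5,7), hi=6 ⇒ 5 5 5 5 5 6 6 6 6 6
6>5: swap(5,6), hi=5 ⇒ 5 5 5 5 5 6 6 6 6 6
6>5: swap(5,5), hi=4 ⇒ 5 5 5 5 5 6 6 6 6 6
done. lo=0 hi=4; arr=5 5 5 5 5 6 6 6 6 6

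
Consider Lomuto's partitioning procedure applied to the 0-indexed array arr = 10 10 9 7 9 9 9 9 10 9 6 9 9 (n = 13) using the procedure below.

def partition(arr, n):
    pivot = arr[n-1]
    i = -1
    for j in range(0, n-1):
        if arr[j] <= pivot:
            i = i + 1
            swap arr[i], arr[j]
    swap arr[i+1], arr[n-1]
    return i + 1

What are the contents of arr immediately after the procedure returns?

pivot=9, i=-1
j=0: 10>9, skip
j=1: 10>9, skip
j=2: 9≤9, i=0, swap(0,2) ⇒ 9 10 10 7 9 9 9 9 10 9 6 9 9
j=3: 7≤9, i=1, swap(1,3) ⇒ 9 7 10 10 9 9 9 9 10 9 6 9 9
j=4: 9≤9, i=2, swap(2,4) ⇒ 9 7 9 10 10 9 9 9 10 9 6 9 9
j=5: 9≤9, i=3, swap(3,5) ⇒ 9 7 9 9 10 10 9 9 10 9 6 9 9
j=6: 9≤9, i=4, swap(4,6) ⇒ 9 7 9 9 9 10 10 9 10 9 6 9 9
j=7: 9≤9, i=5, swap(5,7) ⇒ 9 7 9 9 9 9 10 10 10 9 6 9 9
j=8: 10>9, skip
j=9: 9≤9, i=6, swap(6,9) ⇒ 9 7 9 9 9 9 9 10 10 10 6 9 9
j=10: 6≤9, i=7, swap(7,10) ⇒ 9 7 9 9 9 9 9 6 10 10 10 9 9
j=11: 9≤9, i=8, swap(8,11) ⇒ 9 7 9 9 9 9 9 6 9 10 10 10 9
swap(9,12) ⇒ 9 7 9 9 9 9 9 6 9 9 10 10 10; return 9

9 7 9 9 9 9 9 6 9 9 10 10 10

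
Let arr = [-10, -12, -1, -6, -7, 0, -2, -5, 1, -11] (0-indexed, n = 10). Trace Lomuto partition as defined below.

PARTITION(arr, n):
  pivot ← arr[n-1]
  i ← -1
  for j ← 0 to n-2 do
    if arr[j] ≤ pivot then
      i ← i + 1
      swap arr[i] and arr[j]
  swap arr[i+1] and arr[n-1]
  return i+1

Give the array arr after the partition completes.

pivot = arr[9] = -11; i = -1
j=0: arr[0]=-10 > -11 → no swap
j=1: arr[1]=-12 ≤ -11 → i=0, swap arr[0],arr[1] → [-12, -10, -1, -6, -7, 0, -2, -5, 1, -11]
j=2: arr[2]=-1 > -11 → no swap
j=3: arr[3]=-6 > -11 → no swap
j=4: arr[4]=-7 > -11 → no swap
j=5: arr[5]=0 > -11 → no swap
j=6: arr[6]=-2 > -11 → no swap
j=7: arr[7]=-5 > -11 → no swap
j=8: arr[8]=1 > -11 → no swap
final swap arr[1],arr[9] → [-12, -11, -1, -6, -7, 0, -2, -5, 1, -10]; return 1

[-12, -11, -1, -6, -7, 0, -2, -5, 1, -10]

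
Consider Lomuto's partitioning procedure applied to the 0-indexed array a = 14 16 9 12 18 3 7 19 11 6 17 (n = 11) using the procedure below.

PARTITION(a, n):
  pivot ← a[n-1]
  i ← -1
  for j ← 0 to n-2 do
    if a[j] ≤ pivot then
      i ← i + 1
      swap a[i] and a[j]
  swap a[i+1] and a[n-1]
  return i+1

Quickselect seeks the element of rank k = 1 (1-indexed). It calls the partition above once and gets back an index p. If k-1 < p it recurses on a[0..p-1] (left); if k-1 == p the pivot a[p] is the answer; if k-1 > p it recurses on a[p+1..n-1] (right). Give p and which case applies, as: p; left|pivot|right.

pivot=17, i=-1
j=0: 14≤17, i=0, swap(0,0) ⇒ 14 16 9 12 18 3 7 19 11 6 17
j=1: 16≤17, i=1, swap(1,1) ⇒ 14 16 9 12 18 3 7 19 11 6 17
j=2: 9≤17, i=2, swap(2,2) ⇒ 14 16 9 12 18 3 7 19 11 6 17
j=3: 12≤17, i=3, swap(3,3) ⇒ 14 16 9 12 18 3 7 19 11 6 17
j=4: 18>17, skip
j=5: 3≤17, i=4, swap(4,5) ⇒ 14 16 9 12 3 18 7 19 11 6 17
j=6: 7≤17, i=5, swap(5,6) ⇒ 14 16 9 12 3 7 18 19 11 6 17
j=7: 19>17, skip
j=8: 11≤17, i=6, swap(6,8) ⇒ 14 16 9 12 3 7 11 19 18 6 17
j=9: 6≤17, i=7, swap(7,9) ⇒ 14 16 9 12 3 7 11 6 18 19 17
swap(8,10) ⇒ 14 16 9 12 3 7 11 6 17 19 18; return 8
p = 8; k-1 = 0 < 8 ⇒ left

8; left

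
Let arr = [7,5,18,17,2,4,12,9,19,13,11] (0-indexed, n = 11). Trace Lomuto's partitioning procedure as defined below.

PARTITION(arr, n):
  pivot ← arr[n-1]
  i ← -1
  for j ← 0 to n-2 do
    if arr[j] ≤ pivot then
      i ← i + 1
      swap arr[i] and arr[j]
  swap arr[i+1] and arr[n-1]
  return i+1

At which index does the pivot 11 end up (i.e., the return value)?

5

pivot=11, i=-1
j=0: 7≤11, i=0, swap(0,0) ⇒ [7,5,18,17,2,4,12,9,19,13,11]
j=1: 5≤11, i=1, swap(1,1) ⇒ [7,5,18,17,2,4,12,9,19,13,11]
j=2: 18>11, skip
j=3: 17>11, skip
j=4: 2≤11, i=2, swap(2,4) ⇒ [7,5,2,17,18,4,12,9,19,13,11]
j=5: 4≤11, i=3, swap(3,5) ⇒ [7,5,2,4,18,17,12,9,19,13,11]
j=6: 12>11, skip
j=7: 9≤11, i=4, swap(4,7) ⇒ [7,5,2,4,9,17,12,18,19,13,11]
j=8: 19>11, skip
j=9: 13>11, skip
swap(5,10) ⇒ [7,5,2,4,9,11,12,18,19,13,17]; return 5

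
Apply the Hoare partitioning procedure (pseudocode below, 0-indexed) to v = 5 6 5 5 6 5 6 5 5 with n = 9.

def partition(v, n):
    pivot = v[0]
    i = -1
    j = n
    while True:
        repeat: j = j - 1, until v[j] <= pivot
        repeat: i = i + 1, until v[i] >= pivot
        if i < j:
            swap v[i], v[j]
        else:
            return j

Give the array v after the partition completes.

pivot=5
j stops at 8 (5), i stops at 0 (5); swap ⇒ 5 6 5 5 6 5 6 5 5
j stops at 7 (5), i stops at 1 (6); swap ⇒ 5 5 5 5 6 5 6 6 5
j stops at 5 (5), i stops at 2 (5); swap ⇒ 5 5 5 5 6 5 6 6 5
j stops at 3, i stops at 3; i≥j ⇒ return 3. v=5 5 5 5 6 5 6 6 5

5 5 5 5 6 5 6 6 5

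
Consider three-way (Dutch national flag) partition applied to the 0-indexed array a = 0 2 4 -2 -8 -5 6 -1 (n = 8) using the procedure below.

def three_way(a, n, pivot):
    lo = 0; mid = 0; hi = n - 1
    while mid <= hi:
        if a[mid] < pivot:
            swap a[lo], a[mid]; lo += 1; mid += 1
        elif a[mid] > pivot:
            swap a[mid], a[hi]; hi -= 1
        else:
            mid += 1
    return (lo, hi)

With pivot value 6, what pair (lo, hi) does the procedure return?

(7, 7)

lo=0 mid=0 hi=7
0<6: swap(0,0), lo=1 mid=1 ⇒ 0 2 4 -2 -8 -5 6 -1
2<6: swap(1,1), lo=2 mid=2 ⇒ 0 2 4 -2 -8 -5 6 -1
4<6: swap(2,2), lo=3 mid=3 ⇒ 0 2 4 -2 -8 -5 6 -1
-2<6: swap(3,3), lo=4 mid=4 ⇒ 0 2 4 -2 -8 -5 6 -1
-8<6: swap(4,4), lo=5 mid=5 ⇒ 0 2 4 -2 -8 -5 6 -1
-5<6: swap(5,5), lo=6 mid=6 ⇒ 0 2 4 -2 -8 -5 6 -1
6=6: mid=7
-1<6: swap(6,7), lo=7 mid=8 ⇒ 0 2 4 -2 -8 -5 -1 6
done. lo=7 hi=7; a=0 2 4 -2 -8 -5 -1 6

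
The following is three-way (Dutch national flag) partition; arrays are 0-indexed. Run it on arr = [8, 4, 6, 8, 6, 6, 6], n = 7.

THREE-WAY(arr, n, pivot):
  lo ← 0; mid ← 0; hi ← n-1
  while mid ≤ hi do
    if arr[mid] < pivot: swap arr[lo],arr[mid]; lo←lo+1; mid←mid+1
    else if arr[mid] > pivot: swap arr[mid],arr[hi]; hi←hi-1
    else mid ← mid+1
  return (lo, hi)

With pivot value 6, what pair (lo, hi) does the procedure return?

(1, 4)

lo=0 mid=0 hi=6
8>6: swap(0,6), hi=5 ⇒ [6, 4, 6, 8, 6, 6, 8]
6=6: mid=1
4<6: swap(0,1), lo=1 mid=2 ⇒ [4, 6, 6, 8, 6, 6, 8]
6=6: mid=3
8>6: swap(3,5), hi=4 ⇒ [4, 6, 6, 6, 6, 8, 8]
6=6: mid=4
6=6: mid=5
done. lo=1 hi=4; arr=[4, 6, 6, 6, 6, 8, 8]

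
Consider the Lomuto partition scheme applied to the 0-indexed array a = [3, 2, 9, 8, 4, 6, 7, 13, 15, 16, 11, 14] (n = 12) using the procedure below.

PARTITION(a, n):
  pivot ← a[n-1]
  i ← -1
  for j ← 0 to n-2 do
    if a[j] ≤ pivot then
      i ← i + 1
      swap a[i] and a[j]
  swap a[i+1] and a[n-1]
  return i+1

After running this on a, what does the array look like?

pivot=14, i=-1
j=0: 3≤14, i=0, swap(0,0) ⇒ [3, 2, 9, 8, 4, 6, 7, 13, 15, 16, 11, 14]
j=1: 2≤14, i=1, swap(1,1) ⇒ [3, 2, 9, 8, 4, 6, 7, 13, 15, 16, 11, 14]
j=2: 9≤14, i=2, swap(2,2) ⇒ [3, 2, 9, 8, 4, 6, 7, 13, 15, 16, 11, 14]
j=3: 8≤14, i=3, swap(3,3) ⇒ [3, 2, 9, 8, 4, 6, 7, 13, 15, 16, 11, 14]
j=4: 4≤14, i=4, swap(4,4) ⇒ [3, 2, 9, 8, 4, 6, 7, 13, 15, 16, 11, 14]
j=5: 6≤14, i=5, swap(5,5) ⇒ [3, 2, 9, 8, 4, 6, 7, 13, 15, 16, 11, 14]
j=6: 7≤14, i=6, swap(6,6) ⇒ [3, 2, 9, 8, 4, 6, 7, 13, 15, 16, 11, 14]
j=7: 13≤14, i=7, swap(7,7) ⇒ [3, 2, 9, 8, 4, 6, 7, 13, 15, 16, 11, 14]
j=8: 15>14, skip
j=9: 16>14, skip
j=10: 11≤14, i=8, swap(8,10) ⇒ [3, 2, 9, 8, 4, 6, 7, 13, 11, 16, 15, 14]
swap(9,11) ⇒ [3, 2, 9, 8, 4, 6, 7, 13, 11, 14, 15, 16]; return 9

[3, 2, 9, 8, 4, 6, 7, 13, 11, 14, 15, 16]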